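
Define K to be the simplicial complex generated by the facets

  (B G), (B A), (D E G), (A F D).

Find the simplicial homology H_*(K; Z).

H_0 ≅ Z,  H_1 ≅ Z,  H_2 = 0.

Take the total order A < B < D < E < F < G on the vertex set. Then K (dimension 2) consists of the simplices:

  0-simplices (6): A, B, D, E, F, G
  1-simplices (8): AB, AD, AF, BG, DE, DF, DG, EG
  2-simplices (2): ADF, DEG

so the chain groups are C_0 ≅ Z^6, C_1 ≅ Z^8, C_2 ≅ Z^2.

The boundary map ∂_1: C_1 → C_0 sends each edge [p,q] (with p < q) to q − p.
This gives a 6×8 integer matrix of rank 5; reducing to Smith normal form yields diagonal entries (1,1,1,1,1).

∂_2: C_2 → C_1 sends each 2-simplex [p,q,r] to [q,r] − [p,r] + [p,q]. For instance
  ∂ADF = DF − AF + AD,
  ∂DEG = EG − DG + DE.
The resulting 8×2 matrix has rank 2, and its Smith normal form has invariant factors (1,1).

Reading off H_k = ker ∂_k / im ∂_{k+1}:

  H_0: rank C_0 − rank ∂_1 = 6 − 5 = 1, and the invariant factors of ∂_1 are all 1, so H_0 = Z.
  H_1: rank ker ∂_1 − rank ∂_2 = (8 − 5) − 2 = 1, and the invariant factors of ∂_2 are all 1, so H_1 = Z.
  H_2: rank ker ∂_2 − rank ∂_3 = (2 − 2) − 0 = 0, and there is no ∂_3, so H_2 = 0.

As a check, the Euler characteristic is 6 − 8 + 2 = 0, which agrees with 1 − 1 + 0 = 0.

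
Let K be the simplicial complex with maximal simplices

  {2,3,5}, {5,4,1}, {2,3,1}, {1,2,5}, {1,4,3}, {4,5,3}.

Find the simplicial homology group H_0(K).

K has 5 vertices, 9 edges, 6 triangles.
rank ∂_0 = 0, rank ∂_1 = 4 ⇒ b_0 = 5 − 0 − 4 = 1; all invariant factors of ∂_1 are 1 so no torsion. So H_0 = Z.

H_0 ≅ Z.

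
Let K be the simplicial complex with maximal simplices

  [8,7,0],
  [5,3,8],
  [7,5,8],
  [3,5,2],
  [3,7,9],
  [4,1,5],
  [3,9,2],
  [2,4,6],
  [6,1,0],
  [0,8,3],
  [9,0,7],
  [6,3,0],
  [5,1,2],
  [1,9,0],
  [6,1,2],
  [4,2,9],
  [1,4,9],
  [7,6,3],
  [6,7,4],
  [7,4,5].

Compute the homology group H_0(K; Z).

H_0 ≅ Z.

Order the vertices as 0 < 1 < 2 < 3 < 4 < 5 < 6 < 7 < 8 < 9. Listing each simplex with vertices in this order, K has dimension 2 with simplices:

  0-simplices (10): [0], [1], [2], [3], [4], [5], [6], [7], [8], [9]
  1-simplices (30): (30 of them)
  2-simplices (20): (20 of them)

Hence C_0 ≅ Z^10, C_1 ≅ Z^30, C_2 ≅ Z^20.

Boundary ∂_1: C_1 → C_0 sends each edge [p,q] (with p < q) to q − p.
The resulting 10×30 matrix has rank 9, and its Smith normal form has invariant factors (1,1,1,1,1,1,1,1,1).

Boundary ∂_2: C_2 → C_1 acts by ∂[p,q,r] = [q,r] − [p,r] + [p,q]. For instance
  ∂[1,2,6] = [2,6] − [1,6] + [1,2],
  ∂[3,7,9] = [7,9] − [3,9] + [3,7].
The resulting 30×20 matrix has rank 20, and its Smith normal form has invariant factors (1,1,1,1,1,1,1,1,1,1,1,1,1,1,1,1,1,1,1,2).

From H_k ≅ ker(∂_k) / im(∂_{k+1}) we obtain:

  H_0: rank C_0 − rank ∂_1 = 10 − 9 = 1, and the invariant factors of ∂_1 are all 1, so H_0 ≅ Z.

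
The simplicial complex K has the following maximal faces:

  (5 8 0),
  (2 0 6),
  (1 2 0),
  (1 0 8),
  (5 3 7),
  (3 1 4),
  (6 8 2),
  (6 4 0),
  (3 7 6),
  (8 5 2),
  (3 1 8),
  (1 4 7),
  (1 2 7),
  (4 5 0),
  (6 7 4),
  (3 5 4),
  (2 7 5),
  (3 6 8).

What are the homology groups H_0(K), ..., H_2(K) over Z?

Order the vertices as 0 < 1 < 2 < 3 < 4 < 5 < 6 < 7 < 8. Listing each simplex with vertices in this order, K has dimension 2 with simplices:

  0-simplices (9): [0], [1], [2], [3], [4], [5], [6], [7], [8]
  1-simplices (27): (27 of them)
  2-simplices (18): [0,1,2], [0,1,8], [0,2,6], [0,4,5], [0,4,6], [0,5,8], [1,2,7], [1,3,4], [1,3,8], [1,4,7], [2,5,7], [2,5,8], [2,6,8], [3,4,5], [3,5,7], [3,6,7], [3,6,8], [4,6,7]

so the chain groups are C_0 ≅ Z^9, C_1 ≅ Z^27, C_2 ≅ Z^18.

Boundary ∂_1: C_1 → C_0 sends each edge [p,q] (with p < q) to q − p.
The 9×27 boundary matrix has rank 8 and Smith normal form diag(1,1,1,1,1,1,1,1).

The boundary map ∂_2: C_2 → C_1 sends each 2-simplex [p,q,r] to [q,r] − [p,r] + [p,q]. For instance
  ∂[0,1,2] = [1,2] − [0,2] + [0,1],
  ∂[1,2,7] = [2,7] − [1,7] + [1,2].
The 27×18 boundary matrix has rank 18 and Smith normal form diag(1,1,1,1,1,1,1,1,1,1,1,1,1,1,1,1,1,2).

Reading off H_k = ker ∂_k / im ∂_{k+1}:

  H_0: rank C_0 − rank ∂_1 = 9 − 8 = 1, and the invariant factors of ∂_1 are all 1, so H_0 = Z.
  H_1: rank ker ∂_1 − rank ∂_2 = (27 − 8) − 18 = 1, and ∂_2 has invariant factor 2 > 1, so H_1 = Z ⊕ Z_2.
  H_2: rank ker ∂_2 − rank ∂_3 = (18 − 18) − 0 = 0, and there is no ∂_3, so H_2 = 0.

(K is a triangulation of the Klein bottle.)

H_0 = Z,  H_1 = Z ⊕ Z_2,  H_2 = 0.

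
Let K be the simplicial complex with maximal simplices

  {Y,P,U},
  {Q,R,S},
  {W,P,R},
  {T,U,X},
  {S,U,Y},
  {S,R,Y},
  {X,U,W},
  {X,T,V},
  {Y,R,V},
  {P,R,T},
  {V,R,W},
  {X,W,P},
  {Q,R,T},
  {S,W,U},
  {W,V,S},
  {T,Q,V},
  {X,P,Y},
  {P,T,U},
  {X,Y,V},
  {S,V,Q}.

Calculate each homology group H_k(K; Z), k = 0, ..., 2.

H_0 = Z,  H_1 = Z ⊕ Z/2,  H_2 = 0.

Take the total order P < Q < R < S < T < U < V < W < X < Y on the vertex set. Then K (dimension 2) consists of the simplices:

  0-simplices (10): P, Q, R, S, T, U, V, W, X, Y
  1-simplices (30): PR, PT, PU, PW, PX, PY, QR, QS, QT, QV, RS, RT, RV, RW, RY, SU, SV, SW, SY, TU, TV, TX, UW, UX, UY, VW, VX, VY, WX, XY
  2-simplices (20): PRT, PRW, PTU, PUY, PWX, PXY, QRS, QRT, QSV, QTV, RSY, RVW, RVY, SUW, SUY, SVW, TUX, TVX, UWX, VXY

so the chain groups are C_0 ≅ Z^10, C_1 ≅ Z^30, C_2 ≅ Z^20.

Boundary ∂_1: C_1 → C_0 is given by ∂[p,q] = [q] − [p]. For instance
  ∂RV = V − R.
The 10×30 boundary matrix has rank 9 and Smith normal form diag(1,1,1,1,1,1,1,1,1).

∂_2: C_2 → C_1 sends each 2-simplex [p,q,r] to [q,r] − [p,r] + [p,q]. For instance
  ∂TUX = UX − TX + TU,
  ∂RVW = VW − RW + RV.
As a 30×20 matrix over Z this has rank 20, with invariant factors (1,1,1,1,1,1,1,1,1,1,1,1,1,1,1,1,1,1,1,2).

Reading off H_k = ker ∂_k / im ∂_{k+1}:

  H_0: rank C_0 − rank ∂_1 = 10 − 9 = 1, and the invariant factors of ∂_1 are all 1, so H_0 ≅ Z.
  H_1: rank ker ∂_1 − rank ∂_2 = (30 − 9) − 20 = 1, and ∂_2 has invariant factor 2 > 1, so H_1 ≅ Z ⊕ Z/2.
  H_2: rank ker ∂_2 − rank ∂_3 = (20 − 20) − 0 = 0, and there is no ∂_3, so H_2 ≅ 0.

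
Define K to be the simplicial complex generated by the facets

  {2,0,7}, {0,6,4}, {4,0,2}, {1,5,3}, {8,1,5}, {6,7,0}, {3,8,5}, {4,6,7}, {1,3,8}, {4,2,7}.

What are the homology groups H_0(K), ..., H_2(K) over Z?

Fix the vertex order 0 < 1 < 2 < 3 < 4 < 5 < 6 < 7 < 8 and write every simplex with vertices in increasing order. Then dim K = 2 and the simplices of K are:

  0-simplices (9): [0], [1], [2], [3], [4], [5], [6], [7], [8]
  1-simplices (15): [0,2], [0,4], [0,6], [0,7], [1,3], [1,5], [1,8], [2,4], [2,7], [3,5], [3,8], [4,6], [4,7], [5,8], [6,7]
  2-simplices (10): [0,2,4], [0,2,7], [0,4,6], [0,6,7], [1,3,5], [1,3,8], [1,5,8], [2,4,7], [3,5,8], [4,6,7]

so the chain groups are C_0 ≅ Z^9, C_1 ≅ Z^15, C_2 ≅ Z^10.

Boundary ∂_1: C_1 → C_0 is given by ∂[p,q] = [q] − [p].
The 9×15 boundary matrix has rank 7 and Smith normal form diag(1,1,1,1,1,1,1).

Boundary ∂_2: C_2 → C_1 sends each 2-simplex [p,q,r] to [q,r] − [p,r] + [p,q]. For instance
  ∂[0,2,7] = [2,7] − [0,7] + [0,2],
  ∂[0,4,6] = [4,6] − [0,6] + [0,4].
As a 15×10 matrix over Z this has rank 8, with invariant factors (1,1,1,1,1,1,1,1).

Reading off H_k = ker ∂_k / im ∂_{k+1}:

  H_0: rank C_0 − rank ∂_1 = 9 − 7 = 2, and the invariant factors of ∂_1 are all 1, so H_0 = Z^2.
  H_1: rank ker ∂_1 − rank ∂_2 = (15 − 7) − 8 = 0, and the invariant factors of ∂_2 are all 1, so H_1 = 0.
  H_2: rank ker ∂_2 − rank ∂_3 = (10 − 8) − 0 = 2, and there is no ∂_3, so H_2 = Z^2.

H_0 ≅ Z^2,  H_1 = 0,  H_2 ≅ Z^2.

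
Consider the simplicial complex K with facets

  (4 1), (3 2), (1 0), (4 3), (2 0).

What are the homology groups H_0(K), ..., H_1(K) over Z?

Take the total order 0 < 1 < 2 < 3 < 4 on the vertex set. Then K (dimension 1) consists of the simplices:

  0-simplices (5): [0], [1], [2], [3], [4]
  1-simplices (5): [0,1], [0,2], [1,4], [2,3], [3,4]

giving chain groups C_0 ≅ Z^5, C_1 ≅ Z^5.

The boundary map ∂_1: C_1 → C_0 is given by ∂[p,q] = [q] − [p]. For instance
  ∂[3,4] = [4] − [3].
The resulting 5×5 matrix has rank 4, and its Smith normal form has invariant factors (1,1,1,1).

From H_k ≅ ker(∂_k) / im(∂_{k+1}) we obtain:

  H_0: rank C_0 − rank ∂_1 = 5 − 4 = 1, and the invariant factors of ∂_1 are all 1, so H_0 = Z.
  H_1: rank ker ∂_1 − rank ∂_2 = (5 − 4) − 0 = 1, and there is no ∂_2, so H_1 = Z.

(K is a triangulation of the circle S^1.)

H_0 ≅ Z,  H_1 ≅ Z.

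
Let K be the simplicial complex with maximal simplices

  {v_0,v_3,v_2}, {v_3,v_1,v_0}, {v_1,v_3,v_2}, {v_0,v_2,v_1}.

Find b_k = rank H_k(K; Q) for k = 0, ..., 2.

Take the total order v_0 < v_1 < v_2 < v_3 on the vertex set. Then K (dimension 2) consists of the simplices:

  0-simplices (4): [v_0], [v_1], [v_2], [v_3]
  1-simplices (6): [v_0,v_1], [v_0,v_2], [v_0,v_3], [v_1,v_2], [v_1,v_3], [v_2,v_3]
  2-simplices (4): [v_0,v_1,v_2], [v_0,v_1,v_3], [v_0,v_2,v_3], [v_1,v_2,v_3]

Hence C_0 ≅ Z^4, C_1 ≅ Z^6, C_2 ≅ Z^4.

Boundary ∂_1: C_1 → C_0 sends each edge [p,q] (with p < q) to q − p. For instance
  ∂[v_0,v_2] = [v_2] − [v_0].
The resulting 4×6 matrix has rank 3, and its Smith normal form has invariant factors (1,1,1).

The boundary map ∂_2: C_2 → C_1 sends each 2-simplex [p,q,r] to [q,r] − [p,r] + [p,q]. For instance
  ∂[v_1,v_2,v_3] = [v_2,v_3] − [v_1,v_3] + [v_1,v_2],
  ∂[v_0,v_1,v_2] = [v_1,v_2] − [v_0,v_2] + [v_0,v_1].
The resulting 6×4 matrix has rank 3, and its Smith normal form has invariant factors (1,1,1).

Computing H_k = (kernel of ∂_k) / (image of ∂_{k+1}):

  H_0: rank C_0 − rank ∂_1 = 4 − 3 = 1, and the invariant factors of ∂_1 are all 1, so H_0 ≅ Z.
  H_1: rank ker ∂_1 − rank ∂_2 = (6 − 3) − 3 = 0, and the invariant factors of ∂_2 are all 1, so H_1 ≅ 0.
  H_2: rank ker ∂_2 − rank ∂_3 = (4 − 3) − 0 = 1, and there is no ∂_3, so H_2 ≅ Z.

Hence the Betti numbers are b_0 = 1, b_1 = 0, b_2 = 1.

b_0 = 1, b_1 = 0, b_2 = 1.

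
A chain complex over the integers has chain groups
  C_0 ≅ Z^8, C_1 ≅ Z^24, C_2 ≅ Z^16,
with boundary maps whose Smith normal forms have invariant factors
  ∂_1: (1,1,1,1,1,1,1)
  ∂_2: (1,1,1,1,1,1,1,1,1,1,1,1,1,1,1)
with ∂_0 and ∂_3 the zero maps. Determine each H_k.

H_0 = Z,  H_1 = Z^2,  H_2 = Z.

H_0: b_0 = 8 − 0 − 7 = 1; torsion from ∂_1 factors > 1: none. So H_0 = Z.
H_1: b_1 = 24 − 7 − 15 = 2; torsion from ∂_2 factors > 1: none. So H_1 = Z^2.
H_2: b_2 = 16 − 15 − 0 = 1; torsion from ∂_3 factors > 1: none. So H_2 = Z.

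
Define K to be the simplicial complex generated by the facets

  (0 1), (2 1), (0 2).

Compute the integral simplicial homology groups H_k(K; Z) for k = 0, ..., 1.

Fix the vertex order 0 < 1 < 2 and write every simplex with vertices in increasing order. Then dim K = 1 and the simplices of K are:

  0-simplices (3): [0], [1], [2]
  1-simplices (3): [0,1], [0,2], [1,2]

so the chain groups are C_0 ≅ Z^3, C_1 ≅ Z^3.

The boundary map ∂_1: C_1 → C_0 is given by ∂[p,q] = [q] − [p].
This gives a 3×3 integer matrix of rank 2; reducing to Smith normal form yields diagonal entries (1,1).

Now H_k = ker ∂_k / im ∂_{k+1}, so:

  H_0: rank C_0 − rank ∂_1 = 3 − 2 = 1, and the invariant factors of ∂_1 are all 1, so H_0 ≅ Z.
  H_1: rank ker ∂_1 − rank ∂_2 = (3 − 2) − 0 = 1, and there is no ∂_2, so H_1 ≅ Z.

As a check, the Euler characteristic is 3 − 3 = 0, which agrees with 1 − 1 = 0.

H_0 ≅ Z,  H_1 ≅ Z.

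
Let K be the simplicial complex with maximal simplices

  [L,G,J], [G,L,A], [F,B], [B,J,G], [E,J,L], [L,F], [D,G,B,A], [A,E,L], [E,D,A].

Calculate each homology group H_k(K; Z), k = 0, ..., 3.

H_0 ≅ Z,  H_1 ≅ Z,  H_2 = 0,  H_3 = 0.

Take the total order A < B < D < E < F < G < J < L on the vertex set. Then K (dimension 3) consists of the simplices:

  0-simplices (8): A, B, D, E, F, G, J, L
  1-simplices (17): AB, AD, AE, AG, AL, BD, BF, BG, BJ, DE, DG, EJ, EL, FL, GJ, GL, JL
  2-simplices (10): ABD, ABG, ADE, ADG, AEL, AGL, BDG, BGJ, EJL, GJL
  3-simplices (1): ABDG

giving chain groups C_0 ≅ Z^8, C_1 ≅ Z^17, C_2 ≅ Z^10, C_3 ≅ Z^1.

The boundary map ∂_1: C_1 → C_0 sends each edge [p,q] (with p < q) to q − p. For instance
  ∂GL = L − G.
This gives a 8×17 integer matrix of rank 7; reducing to Smith normal form yields diagonal entries (1,1,1,1,1,1,1).

Boundary ∂_2: C_2 → C_1 maps a triangle to the signed sum of its edges. For instance
  ∂ADE = DE − AE + AD,
  ∂BGJ = GJ − BJ + BG.
The 17×10 boundary matrix has rank 9 and Smith normal form diag(1,1,1,1,1,1,1,1,1).

Boundary ∂_3: C_3 → C_2 sends each 3-simplex σ to the alternating sum Σ_i (−1)^i (σ with its i-th vertex removed). For instance
  ∂ABDG = BDG − ADG + ABG − ABD.
The 10×1 boundary matrix has rank 1 and Smith normal form diag(1).

Now H_k = ker ∂_k / im ∂_{k+1}, so:

  H_0: rank C_0 − rank ∂_1 = 8 − 7 = 1, and the invariant factors of ∂_1 are all 1, so H_0 ≅ Z.
  H_1: rank ker ∂_1 − rank ∂_2 = (17 − 7) − 9 = 1, and the invariant factors of ∂_2 are all 1, so H_1 ≅ Z.
  H_2: rank ker ∂_2 − rank ∂_3 = (10 − 9) − 1 = 0, and the invariant factors of ∂_3 are all 1, so H_2 ≅ 0.
  H_3: rank ker ∂_3 − rank ∂_4 = (1 − 1) − 0 = 0, and there is no ∂_4, so H_3 ≅ 0.

As a check, the Euler characteristic is 8 − 17 + 10 − 1 = 0, which agrees with 1 − 1 + 0 − 0 = 0.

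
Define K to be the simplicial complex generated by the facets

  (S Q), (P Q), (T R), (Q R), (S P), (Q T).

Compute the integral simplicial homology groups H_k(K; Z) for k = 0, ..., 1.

We work with the vertex ordering P < Q < R < S < T. The simplices of K, each written with vertices in increasing order, are:

  0-simplices (5): P, Q, R, S, T
  1-simplices (6): PQ, PS, QR, QS, QT, RT

so the chain groups are C_0 ≅ Z^5, C_1 ≅ Z^6.

∂_1: C_1 → C_0 sends each edge [p,q] (with p < q) to q − p.
As a 5×6 matrix over Z this has rank 4, with invariant factors (1,1,1,1).

Computing H_k = (kernel of ∂_k) / (image of ∂_{k+1}):

  H_0: rank C_0 − rank ∂_1 = 5 − 4 = 1, and the invariant factors of ∂_1 are all 1, so H_0 ≅ Z.
  H_1: rank ker ∂_1 − rank ∂_2 = (6 − 4) − 0 = 2, and there is no ∂_2, so H_1 ≅ Z^2.

As a check, the Euler characteristic is 5 − 6 = -1, which agrees with 1 − 2 = -1.

H_0 = Z,  H_1 = Z^2.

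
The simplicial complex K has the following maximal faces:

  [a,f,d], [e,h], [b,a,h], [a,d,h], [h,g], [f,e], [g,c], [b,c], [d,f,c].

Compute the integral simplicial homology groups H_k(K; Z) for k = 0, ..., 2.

We work with the vertex ordering a < b < c < d < e < f < g < h. The simplices of K, each written with vertices in increasing order, are:

  0-simplices (8): a, b, c, d, e, f, g, h
  1-simplices (14): ab, ad, af, ah, bc, bh, cd, cf, cg, df, dh, ef, eh, gh
  2-simplices (4): abh, adf, adh, cdf

Hence C_0 ≅ Z^8, C_1 ≅ Z^14, C_2 ≅ Z^4.

Boundary ∂_1: C_1 → C_0 sends each edge [p,q] (with p < q) to q − p. For instance
  ∂df = f − d.
This gives a 8×14 integer matrix of rank 7; reducing to Smith normal form yields diagonal entries (1,1,1,1,1,1,1).

Boundary ∂_2: C_2 → C_1 sends each 2-simplex [p,q,r] to [q,r] − [p,r] + [p,q]. For instance
  ∂adh = dh − ah + ad,
  ∂adf = df − af + ad.
This gives a 14×4 integer matrix of rank 4; reducing to Smith normal form yields diagonal entries (1,1,1,1).

Computing H_k = (kernel of ∂_k) / (image of ∂_{k+1}):

  H_0: rank C_0 − rank ∂_1 = 8 − 7 = 1, and the invariant factors of ∂_1 are all 1, so H_0 ≅ Z.
  H_1: rank ker ∂_1 − rank ∂_2 = (14 − 7) − 4 = 3, and the invariant factors of ∂_2 are all 1, so H_1 ≅ Z^3.
  H_2: rank ker ∂_2 − rank ∂_3 = (4 − 4) − 0 = 0, and there is no ∂_3, so H_2 ≅ 0.

H_0 = Z,  H_1 = Z^3,  H_2 = 0.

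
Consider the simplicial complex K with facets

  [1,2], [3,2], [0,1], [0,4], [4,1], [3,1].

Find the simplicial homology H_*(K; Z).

Order the vertices as 0 < 1 < 2 < 3 < 4. Listing each simplex with vertices in this order, K has dimension 1 with simplices:

  0-simplices (5): [0], [1], [2], [3], [4]
  1-simplices (6): [0,1], [0,4], [1,2], [1,3], [1,4], [2,3]

Hence C_0 ≅ Z^5, C_1 ≅ Z^6.

Boundary ∂_1: C_1 → C_0 sends each edge [p,q] (with p < q) to q − p.
The resulting 5×6 matrix has rank 4, and its Smith normal form has invariant factors (1,1,1,1).

Computing H_k = (kernel of ∂_k) / (image of ∂_{k+1}):

  H_0: rank C_0 − rank ∂_1 = 5 − 4 = 1, and the invariant factors of ∂_1 are all 1, so H_0 ≅ Z.
  H_1: rank ker ∂_1 − rank ∂_2 = (6 − 4) − 0 = 2, and there is no ∂_2, so H_1 ≅ Z^2.

As a check, the Euler characteristic is 5 − 6 = -1, which agrees with 1 − 2 = -1.

H_0 ≅ Z,  H_1 ≅ Z^2.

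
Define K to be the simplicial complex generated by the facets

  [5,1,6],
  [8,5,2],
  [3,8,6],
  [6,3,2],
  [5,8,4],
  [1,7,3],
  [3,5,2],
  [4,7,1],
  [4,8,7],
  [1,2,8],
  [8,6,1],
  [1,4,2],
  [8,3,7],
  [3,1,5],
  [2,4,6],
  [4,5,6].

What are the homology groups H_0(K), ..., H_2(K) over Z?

Order the vertices as 1 < 2 < 3 < 4 < 5 < 6 < 7 < 8. Listing each simplex with vertices in this order, K has dimension 2 with simplices:

  0-simplices (8): [1], [2], [3], [4], [5], [6], [7], [8]
  1-simplices (24): (24 of them)
  2-simplices (16): [1,2,4], [1,2,8], [1,3,5], [1,3,7], [1,4,7], [1,5,6], [1,6,8], [2,3,5], [2,3,6], [2,4,6], [2,5,8], [3,6,8], [3,7,8], [4,5,6], [4,5,8], [4,7,8]

so the chain groups are C_0 ≅ Z^8, C_1 ≅ Z^24, C_2 ≅ Z^16.

The boundary map ∂_1: C_1 → C_0 sends each edge [p,q] (with p < q) to q − p. For instance
  ∂[2,3] = [3] − [2].
This gives a 8×24 integer matrix of rank 7; reducing to Smith normal form yields diagonal entries (1,1,1,1,1,1,1).

∂_2: C_2 → C_1 sends each 2-simplex [p,q,r] to [q,r] − [p,r] + [p,q]. For instance
  ∂[1,5,6] = [5,6] − [1,6] + [1,5],
  ∂[2,5,8] = [5,8] − [2,8] + [2,5].
This gives a 24×16 integer matrix of rank 15; reducing to Smith normal form yields diagonal entries (1,1,1,1,1,1,1,1,1,1,1,1,1,1,1).

Computing H_k = (kernel of ∂_k) / (image of ∂_{k+1}):

  H_0: rank C_0 − rank ∂_1 = 8 − 7 = 1, and the invariant factors of ∂_1 are all 1, so H_0 ≅ Z.
  H_1: rank ker ∂_1 − rank ∂_2 = (24 − 7) − 15 = 2, and the invariant factors of ∂_2 are all 1, so H_1 ≅ Z^2.
  H_2: rank ker ∂_2 − rank ∂_3 = (16 − 15) − 0 = 1, and there is no ∂_3, so H_2 ≅ Z.

H_0 ≅ Z,  H_1 ≅ Z^2,  H_2 ≅ Z.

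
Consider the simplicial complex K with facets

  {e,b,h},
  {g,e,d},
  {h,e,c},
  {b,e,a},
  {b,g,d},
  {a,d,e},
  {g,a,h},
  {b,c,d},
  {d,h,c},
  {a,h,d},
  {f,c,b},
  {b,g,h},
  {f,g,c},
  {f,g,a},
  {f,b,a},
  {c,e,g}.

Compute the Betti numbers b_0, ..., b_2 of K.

b_0 = 1, b_1 = 2, b_2 = 1.

We work with the vertex ordering a < b < c < d < e < f < g < h. The simplices of K, each written with vertices in increasing order, are:

  0-simplices (8): a, b, c, d, e, f, g, h
  1-simplices (24): ab, ad, ae, af, ag, ah, bc, bd, be, bf, bg, bh, cd, ce, cf, cg, ch, de, dg, dh, eg, eh, fg, gh
  2-simplices (16): abe, abf, ade, adh, afg, agh, bcd, bcf, bdg, beh, bgh, cdh, ceg, ceh, cfg, deg

Hence C_0 ≅ Z^8, C_1 ≅ Z^24, C_2 ≅ Z^16.

Boundary ∂_1: C_1 → C_0 maps an edge to its endpoints' difference, ∂[p,q] = q − p. For instance
  ∂eh = h − e.
As a 8×24 matrix over Z this has rank 7, with invariant factors (1,1,1,1,1,1,1).

∂_2: C_2 → C_1 sends each 2-simplex [p,q,r] to [q,r] − [p,r] + [p,q]. For instance
  ∂bdg = dg − bg + bd,
  ∂adh = dh − ah + ad.
As a 24×16 matrix over Z this has rank 15, with invariant factors (1,1,1,1,1,1,1,1,1,1,1,1,1,1,1).

Now H_k = ker ∂_k / im ∂_{k+1}, so:

  H_0: rank C_0 − rank ∂_1 = 8 − 7 = 1, and the invariant factors of ∂_1 are all 1, so H_0 = Z.
  H_1: rank ker ∂_1 − rank ∂_2 = (24 − 7) − 15 = 2, and the invariant factors of ∂_2 are all 1, so H_1 = Z^2.
  H_2: rank ker ∂_2 − rank ∂_3 = (16 − 15) − 0 = 1, and there is no ∂_3, so H_2 = Z.

(K is a triangulation of the torus T^2.)

Hence the Betti numbers are b_0 = 1, b_1 = 2, b_2 = 1.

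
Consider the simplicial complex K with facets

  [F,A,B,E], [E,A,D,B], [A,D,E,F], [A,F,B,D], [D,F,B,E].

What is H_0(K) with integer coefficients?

H_0 ≅ Z.

K has 5 vertices, 10 edges, 10 triangles, 5 3-simplices.
rank ∂_0 = 0, rank ∂_1 = 4 ⇒ b_0 = 5 − 0 − 4 = 1; all invariant factors of ∂_1 are 1 so no torsion. So H_0 = Z.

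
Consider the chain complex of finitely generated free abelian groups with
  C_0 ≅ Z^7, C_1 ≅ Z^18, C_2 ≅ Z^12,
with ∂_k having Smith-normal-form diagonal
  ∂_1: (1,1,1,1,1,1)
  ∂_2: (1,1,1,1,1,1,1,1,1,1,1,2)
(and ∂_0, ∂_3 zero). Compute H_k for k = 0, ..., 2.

H_0 = Z,  H_1 = Z/2,  H_2 = 0.

H_0: b_0 = 7 − 0 − 6 = 1; torsion from ∂_1 factors > 1: none. So H_0 = Z.
H_1: b_1 = 18 − 6 − 12 = 0; torsion from ∂_2 factors > 1: [2]. So H_1 = Z/2.
H_2: b_2 = 12 − 12 − 0 = 0; torsion from ∂_3 factors > 1: none. So H_2 = 0.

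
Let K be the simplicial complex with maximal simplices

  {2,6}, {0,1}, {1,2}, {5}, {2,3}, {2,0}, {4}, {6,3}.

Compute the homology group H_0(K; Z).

Order the vertices as 0 < 1 < 2 < 3 < 4 < 5 < 6. Listing each simplex with vertices in this order, K has dimension 1 with simplices:

  0-simplices (7): [0], [1], [2], [3], [4], [5], [6]
  1-simplices (6): [0,1], [0,2], [1,2], [2,3], [2,6], [3,6]

so the chain groups are C_0 ≅ Z^7, C_1 ≅ Z^6.

∂_1: C_1 → C_0 is given by ∂[p,q] = [q] − [p]. For instance
  ∂[0,2] = [2] − [0].
The resulting 7×6 matrix has rank 4, and its Smith normal form has invariant factors (1,1,1,1).

Computing H_k = (kernel of ∂_k) / (image of ∂_{k+1}):

  H_0: rank C_0 − rank ∂_1 = 7 − 4 = 3, and the invariant factors of ∂_1 are all 1, so H_0 ≅ Z^3.

H_0 = Z^3.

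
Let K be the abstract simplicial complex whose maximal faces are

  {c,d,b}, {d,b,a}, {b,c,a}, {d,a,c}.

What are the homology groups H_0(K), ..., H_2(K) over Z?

We work with the vertex ordering a < b < c < d. The simplices of K, each written with vertices in increasing order, are:

  0-simplices (4): a, b, c, d
  1-simplices (6): ab, ac, ad, bc, bd, cd
  2-simplices (4): abc, abd, acd, bcd

giving chain groups C_0 ≅ Z^4, C_1 ≅ Z^6, C_2 ≅ Z^4.

∂_1: C_1 → C_0 is given by ∂[p,q] = [q] − [p].
The resulting 4×6 matrix has rank 3, and its Smith normal form has invariant factors (1,1,1).

Boundary ∂_2: C_2 → C_1 sends each 2-simplex [p,q,r] to [q,r] − [p,r] + [p,q]. For instance
  ∂abc = bc − ac + ab,
  ∂abd = bd − ad + ab.
As a 6×4 matrix over Z this has rank 3, with invariant factors (1,1,1).

Computing H_k = (kernel of ∂_k) / (image of ∂_{k+1}):

  H_0: rank C_0 − rank ∂_1 = 4 − 3 = 1, and the invariant factors of ∂_1 are all 1, so H_0 = Z.
  H_1: rank ker ∂_1 − rank ∂_2 = (6 − 3) − 3 = 0, and the invariant factors of ∂_2 are all 1, so H_1 = 0.
  H_2: rank ker ∂_2 − rank ∂_3 = (4 − 3) − 0 = 1, and there is no ∂_3, so H_2 = Z.

H_0 = Z,  H_1 = 0,  H_2 = Z.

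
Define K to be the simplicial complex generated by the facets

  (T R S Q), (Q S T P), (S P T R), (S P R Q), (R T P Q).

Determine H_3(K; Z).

Fix the vertex order P < Q < R < S < T and write every simplex with vertices in increasing order. Then dim K = 3 and the simplices of K are:

  0-simplices (5): P, Q, R, S, T
  1-simplices (10): PQ, PR, PS, PT, QR, QS, QT, RS, RT, ST
  2-simplices (10): PQR, PQS, PQT, PRS, PRT, PST, QRS, QRT, QST, RST
  3-simplices (5): PQRS, PQRT, PQST, PRST, QRST

Hence C_0 ≅ Z^5, C_1 ≅ Z^10, C_2 ≅ Z^10, C_3 ≅ Z^5.

∂_1: C_1 → C_0 is given by ∂[p,q] = [q] − [p]. For instance
  ∂PR = R − P.
As a 5×10 matrix over Z this has rank 4, with invariant factors (1,1,1,1).

Boundary ∂_2: C_2 → C_1 sends each 2-simplex [p,q,r] to [q,r] − [p,r] + [p,q]. For instance
  ∂QST = ST − QT + QS,
  ∂PRS = RS − PS + PR.
The 10×10 boundary matrix has rank 6 and Smith normal form diag(1,1,1,1,1,1).

The boundary map ∂_3: C_3 → C_2 sends each 3-simplex σ to the alternating sum Σ_i (−1)^i (σ with its i-th vertex removed). For instance
  ∂PQRT = QRT − PRT + PQT − PQR,
  ∂PQRS = QRS − PRS + PQS − PQR.
As a 10×5 matrix over Z this has rank 4, with invariant factors (1,1,1,1).

Reading off H_k = ker ∂_k / im ∂_{k+1}:

  H_3: rank ker ∂_3 − rank ∂_4 = (5 − 4) − 0 = 1, and there is no ∂_4, so H_3 = Z.

H_3 ≅ Z.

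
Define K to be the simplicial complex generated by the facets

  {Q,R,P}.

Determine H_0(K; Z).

H_0 = Z.

Order the vertices as P < Q < R. Listing each simplex with vertices in this order, K has dimension 2 with simplices:

  0-simplices (3): P, Q, R
  1-simplices (3): PQ, PR, QR
  2-simplices (1): PQR

so the chain groups are C_0 ≅ Z^3, C_1 ≅ Z^3, C_2 ≅ Z^1.

The boundary map ∂_1: C_1 → C_0 sends each edge [p,q] (with p < q) to q − p.
As a 3×3 matrix over Z this has rank 2, with invariant factors (1,1).

The boundary map ∂_2: C_2 → C_1 maps a triangle to the signed sum of its edges. For instance
  ∂PQR = QR − PR + PQ.
The resulting 3×1 matrix has rank 1, and its Smith normal form has invariant factors (1).

Reading off H_k = ker ∂_k / im ∂_{k+1}:

  H_0: rank C_0 − rank ∂_1 = 3 − 2 = 1, and the invariant factors of ∂_1 are all 1, so H_0 ≅ Z.

(K is a triangulation of the 2-simplex.)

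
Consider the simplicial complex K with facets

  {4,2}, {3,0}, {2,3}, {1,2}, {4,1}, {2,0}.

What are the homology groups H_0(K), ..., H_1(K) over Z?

We work with the vertex ordering 0 < 1 < 2 < 3 < 4. The simplices of K, each written with vertices in increasing order, are:

  0-simplices (5): [0], [1], [2], [3], [4]
  1-simplices (6): [0,2], [0,3], [1,2], [1,4], [2,3], [2,4]

giving chain groups C_0 ≅ Z^5, C_1 ≅ Z^6.

∂_1: C_1 → C_0 sends each edge [p,q] (with p < q) to q − p.
The resulting 5×6 matrix has rank 4, and its Smith normal form has invariant factors (1,1,1,1).

From H_k ≅ ker(∂_k) / im(∂_{k+1}) we obtain:

  H_0: rank C_0 − rank ∂_1 = 5 − 4 = 1, and the invariant factors of ∂_1 are all 1, so H_0 ≅ Z.
  H_1: rank ker ∂_1 − rank ∂_2 = (6 − 4) − 0 = 2, and there is no ∂_2, so H_1 ≅ Z^2.

(K is a triangulation of a wedge of 2 circles.)

H_0 ≅ Z,  H_1 ≅ Z^2.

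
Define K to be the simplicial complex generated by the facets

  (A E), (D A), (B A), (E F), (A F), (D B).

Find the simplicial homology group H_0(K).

We work with the vertex ordering A < B < D < E < F. The simplices of K, each written with vertices in increasing order, are:

  0-simplices (5): A, B, D, E, F
  1-simplices (6): AB, AD, AE, AF, BD, EF

giving chain groups C_0 ≅ Z^5, C_1 ≅ Z^6.

Boundary ∂_1: C_1 → C_0 is given by ∂[p,q] = [q] − [p].
The resulting 5×6 matrix has rank 4, and its Smith normal form has invariant factors (1,1,1,1).

From H_k ≅ ker(∂_k) / im(∂_{k+1}) we obtain:

  H_0: rank C_0 − rank ∂_1 = 5 − 4 = 1, and the invariant factors of ∂_1 are all 1, so H_0 ≅ Z.

H_0 ≅ Z.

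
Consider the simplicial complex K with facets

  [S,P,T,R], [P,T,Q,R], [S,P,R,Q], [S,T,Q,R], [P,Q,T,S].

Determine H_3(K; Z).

We work with the vertex ordering P < Q < R < S < T. The simplices of K, each written with vertices in increasing order, are:

  0-simplices (5): P, Q, R, S, T
  1-simplices (10): PQ, PR, PS, PT, QR, QS, QT, RS, RT, ST
  2-simplices (10): PQR, PQS, PQT, PRS, PRT, PST, QRS, QRT, QST, RST
  3-simplices (5): PQRS, PQRT, PQST, PRST, QRST

giving chain groups C_0 ≅ Z^5, C_1 ≅ Z^10, C_2 ≅ Z^10, C_3 ≅ Z^5.

∂_1: C_1 → C_0 maps an edge to its endpoints' difference, ∂[p,q] = q − p.
The resulting 5×10 matrix has rank 4, and its Smith normal form has invariant factors (1,1,1,1).

Boundary ∂_2: C_2 → C_1 sends each 2-simplex [p,q,r] to [q,r] − [p,r] + [p,q]. For instance
  ∂RST = ST − RT + RS,
  ∂PQT = QT − PT + PQ.
The resulting 10×10 matrix has rank 6, and its Smith normal form has invariant factors (1,1,1,1,1,1).

∂_3: C_3 → C_2 sends each 3-simplex σ to the alternating sum Σ_i (−1)^i (σ with its i-th vertex removed). For instance
  ∂PQRT = QRT − PRT + PQT − PQR,
  ∂PQST = QST − PST + PQT − PQS.
As a 10×5 matrix over Z this has rank 4, with invariant factors (1,1,1,1).

Reading off H_k = ker ∂_k / im ∂_{k+1}:

  H_3: rank ker ∂_3 − rank ∂_4 = (5 − 4) − 0 = 1, and there is no ∂_4, so H_3 ≅ Z.

(K is a triangulation of the 3-sphere S^3.)

H_3 ≅ Z.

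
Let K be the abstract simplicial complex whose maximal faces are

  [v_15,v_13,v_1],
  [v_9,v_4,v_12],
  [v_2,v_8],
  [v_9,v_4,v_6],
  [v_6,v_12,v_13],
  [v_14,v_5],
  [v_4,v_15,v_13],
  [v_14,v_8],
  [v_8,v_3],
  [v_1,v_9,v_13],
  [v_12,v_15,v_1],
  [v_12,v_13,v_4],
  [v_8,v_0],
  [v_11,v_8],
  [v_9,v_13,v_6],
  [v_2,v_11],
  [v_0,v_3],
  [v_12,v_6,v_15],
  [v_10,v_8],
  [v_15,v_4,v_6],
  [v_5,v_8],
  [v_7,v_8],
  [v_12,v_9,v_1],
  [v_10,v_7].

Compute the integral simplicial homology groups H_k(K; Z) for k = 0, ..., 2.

H_0 = Z^2,  H_1 = Z^4 ⊕ Z/2,  H_2 = 0.

Order the vertices as v_0 < v_1 < v_2 < v_3 < v_4 < v_5 < v_6 < v_7 < v_8 < v_9 < v_10 < v_11 < v_12 < v_13 < v_14 < v_15. Listing each simplex with vertices in this order, K has dimension 2 with simplices:

  0-simplices (16): [v_0], [v_1], [v_2], [v_3], [v_4], [v_5], [v_6], [v_7], [v_8], [v_9], [v_10], [v_11], [v_12], [v_13], [v_14], [v_15]
  1-simplices (30): (30 of them)
  2-simplices (12): (12 of them)

so the chain groups are C_0 ≅ Z^16, C_1 ≅ Z^30, C_2 ≅ Z^12.

The boundary map ∂_1: C_1 → C_0 sends each edge [p,q] (with p < q) to q − p.
This gives a 16×30 integer matrix of rank 14; reducing to Smith normal form yields diagonal entries (1,1,1,1,1,1,1,1,1,1,1,1,1,1).

∂_2: C_2 → C_1 maps a triangle to the signed sum of its edges. For instance
  ∂[v_1,v_13,v_15] = [v_13,v_15] − [v_1,v_15] + [v_1,v_13],
  ∂[v_1,v_9,v_13] = [v_9,v_13] − [v_1,v_13] + [v_1,v_9].
The 30×12 boundary matrix has rank 12 and Smith normal form diag(1,1,1,1,1,1,1,1,1,1,1,2).

Reading off H_k = ker ∂_k / im ∂_{k+1}:

  H_0: rank C_0 − rank ∂_1 = 16 − 14 = 2, and the invariant factors of ∂_1 are all 1, so H_0 = Z^2.
  H_1: rank ker ∂_1 − rank ∂_2 = (30 − 14) − 12 = 4, and ∂_2 has invariant factor 2 > 1, so H_1 = Z^4 ⊕ Z/2.
  H_2: rank ker ∂_2 − rank ∂_3 = (12 − 12) − 0 = 0, and there is no ∂_3, so H_2 = 0.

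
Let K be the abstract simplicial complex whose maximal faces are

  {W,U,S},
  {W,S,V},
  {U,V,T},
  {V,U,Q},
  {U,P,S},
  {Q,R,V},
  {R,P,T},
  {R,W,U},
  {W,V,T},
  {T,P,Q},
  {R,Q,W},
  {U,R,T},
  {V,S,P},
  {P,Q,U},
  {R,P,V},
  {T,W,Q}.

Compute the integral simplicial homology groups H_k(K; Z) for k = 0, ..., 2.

We work with the vertex ordering P < Q < R < S < T < U < V < W. The simplices of K, each written with vertices in increasing order, are:

  0-simplices (8): P, Q, R, S, T, U, V, W
  1-simplices (24): PQ, PR, PS, PT, PU, PV, QR, QT, QU, QV, QW, RT, RU, RV, RW, SU, SV, SW, TU, TV, TW, UV, UW, VW
  2-simplices (16): PQT, PQU, PRT, PRV, PSU, PSV, QRV, QRW, QTW, QUV, RTU, RUW, SUW, SVW, TUV, TVW

Hence C_0 ≅ Z^8, C_1 ≅ Z^24, C_2 ≅ Z^16.

∂_1: C_1 → C_0 maps an edge to its endpoints' difference, ∂[p,q] = q − p. For instance
  ∂VW = W − V.
The 8×24 boundary matrix has rank 7 and Smith normal form diag(1,1,1,1,1,1,1).

∂_2: C_2 → C_1 sends each 2-simplex [p,q,r] to [q,r] − [p,r] + [p,q]. For instance
  ∂SVW = VW − SW + SV,
  ∂QTW = TW − QW + QT.
As a 24×16 matrix over Z this has rank 15, with invariant factors (1,1,1,1,1,1,1,1,1,1,1,1,1,1,1).

Reading off H_k = ker ∂_k / im ∂_{k+1}:

  H_0: rank C_0 − rank ∂_1 = 8 − 7 = 1, and the invariant factors of ∂_1 are all 1, so H_0 ≅ Z.
  H_1: rank ker ∂_1 − rank ∂_2 = (24 − 7) − 15 = 2, and the invariant factors of ∂_2 are all 1, so H_1 ≅ Z^2.
  H_2: rank ker ∂_2 − rank ∂_3 = (16 − 15) − 0 = 1, and there is no ∂_3, so H_2 ≅ Z.

As a check, the Euler characteristic is 8 − 24 + 16 = 0, which agrees with 1 − 2 + 1 = 0.

H_0 = Z,  H_1 = Z^2,  H_2 = Z.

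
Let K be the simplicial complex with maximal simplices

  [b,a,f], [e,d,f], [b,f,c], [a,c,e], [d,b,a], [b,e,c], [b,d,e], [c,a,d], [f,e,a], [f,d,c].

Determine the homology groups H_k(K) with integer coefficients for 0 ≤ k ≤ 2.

H_0 ≅ Z,  H_1 ≅ Z/2,  H_2 = 0.

Order the vertices as a < b < c < d < e < f. Listing each simplex with vertices in this order, K has dimension 2 with simplices:

  0-simplices (6): a, b, c, d, e, f
  1-simplices (15): ab, ac, ad, ae, af, bc, bd, be, bf, cd, ce, cf, de, df, ef
  2-simplices (10): abd, abf, acd, ace, aef, bce, bcf, bde, cdf, def

giving chain groups C_0 ≅ Z^6, C_1 ≅ Z^15, C_2 ≅ Z^10.

Boundary ∂_1: C_1 → C_0 sends each edge [p,q] (with p < q) to q − p. For instance
  ∂bc = c − b.
The resulting 6×15 matrix has rank 5, and its Smith normal form has invariant factors (1,1,1,1,1).

Boundary ∂_2: C_2 → C_1 acts by ∂[p,q,r] = [q,r] − [p,r] + [p,q]. For instance
  ∂bcf = cf − bf + bc,
  ∂bde = de − be + bd.
The 15×10 boundary matrix has rank 10 and Smith normal form diag(1,1,1,1,1,1,1,1,1,2).

Computing H_k = (kernel of ∂_k) / (image of ∂_{k+1}):

  H_0: rank C_0 − rank ∂_1 = 6 − 5 = 1, and the invariant factors of ∂_1 are all 1, so H_0 ≅ Z.
  H_1: rank ker ∂_1 − rank ∂_2 = (15 − 5) − 10 = 0, and ∂_2 has invariant factor 2 > 1, so H_1 ≅ Z/2.
  H_2: rank ker ∂_2 − rank ∂_3 = (10 − 10) − 0 = 0, and there is no ∂_3, so H_2 ≅ 0.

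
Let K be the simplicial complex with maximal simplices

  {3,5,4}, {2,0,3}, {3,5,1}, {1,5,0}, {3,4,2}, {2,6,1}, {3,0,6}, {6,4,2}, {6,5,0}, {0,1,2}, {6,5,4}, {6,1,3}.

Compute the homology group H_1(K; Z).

H_1 = Z/2Z.

Take the total order 0 < 1 < 2 < 3 < 4 < 5 < 6 on the vertex set. Then K (dimension 2) consists of the simplices:

  0-simplices (7): [0], [1], [2], [3], [4], [5], [6]
  1-simplices (18): [0,1], [0,2], [0,3], [0,5], [0,6], [1,2], [1,3], [1,5], [1,6], [2,3], [2,4], [2,6], [3,4], [3,5], [3,6], [4,5], [4,6], [5,6]
  2-simplices (12): [0,1,2], [0,1,5], [0,2,3], [0,3,6], [0,5,6], [1,2,6], [1,3,5], [1,3,6], [2,3,4], [2,4,6], [3,4,5], [4,5,6]

so the chain groups are C_0 ≅ Z^7, C_1 ≅ Z^18, C_2 ≅ Z^12.

∂_1: C_1 → C_0 sends each edge [p,q] (with p < q) to q − p. For instance
  ∂[1,5] = [5] − [1].
This gives a 7×18 integer matrix of rank 6; reducing to Smith normal form yields diagonal entries (1,1,1,1,1,1).

The boundary map ∂_2: C_2 → C_1 maps a triangle to the signed sum of its edges. For instance
  ∂[4,5,6] = [5,6] − [4,6] + [4,5],
  ∂[0,3,6] = [3,6] − [0,6] + [0,3].
The 18×12 boundary matrix has rank 12 and Smith normal form diag(1,1,1,1,1,1,1,1,1,1,1,2).

From H_k ≅ ker(∂_k) / im(∂_{k+1}) we obtain:

  H_1: rank ker ∂_1 − rank ∂_2 = (18 − 6) − 12 = 0, and ∂_2 has invariant factor 2 > 1, so H_1 = Z/2Z.

(K is a triangulation of the real projective plane RP^2.)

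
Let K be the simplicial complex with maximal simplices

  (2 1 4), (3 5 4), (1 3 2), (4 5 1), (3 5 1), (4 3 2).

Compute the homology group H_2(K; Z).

H_2 ≅ Z.

Order the vertices as 1 < 2 < 3 < 4 < 5. Listing each simplex with vertices in this order, K has dimension 2 with simplices:

  0-simplices (5): [1], [2], [3], [4], [5]
  1-simplices (9): [1,2], [1,3], [1,4], [1,5], [2,3], [2,4], [3,4], [3,5], [4,5]
  2-simplices (6): [1,2,3], [1,2,4], [1,3,5], [1,4,5], [2,3,4], [3,4,5]

giving chain groups C_0 ≅ Z^5, C_1 ≅ Z^9, C_2 ≅ Z^6.

Boundary ∂_1: C_1 → C_0 is given by ∂[p,q] = [q] − [p].
The 5×9 boundary matrix has rank 4 and Smith normal form diag(1,1,1,1).

Boundary ∂_2: C_2 → C_1 maps a triangle to the signed sum of its edges. For instance
  ∂[1,2,4] = [2,4] − [1,4] + [1,2],
  ∂[2,3,4] = [3,4] − [2,4] + [2,3].
The resulting 9×6 matrix has rank 5, and its Smith normal form has invariant factors (1,1,1,1,1).

Reading off H_k = ker ∂_k / im ∂_{k+1}:

  H_2: rank ker ∂_2 − rank ∂_3 = (6 − 5) − 0 = 1, and there is no ∂_3, so H_2 = Z.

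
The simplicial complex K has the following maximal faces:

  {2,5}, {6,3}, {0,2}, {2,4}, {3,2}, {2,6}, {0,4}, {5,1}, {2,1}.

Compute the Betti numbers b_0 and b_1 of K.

b_0 = 1, b_1 = 3.

K has 7 vertices, 9 edges.
rank ∂_0 = 0, rank ∂_1 = 6 ⇒ b_0 = 7 − 0 − 6 = 1; all invariant factors of ∂_1 are 1 so no torsion. So H_0 = Z.
rank ∂_1 = 6, rank ∂_2 = 0 ⇒ b_1 = 9 − 6 − 0 = 3. So H_1 = Z^3.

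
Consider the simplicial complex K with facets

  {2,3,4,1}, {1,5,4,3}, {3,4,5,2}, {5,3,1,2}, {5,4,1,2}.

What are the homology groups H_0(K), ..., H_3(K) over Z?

Take the total order 1 < 2 < 3 < 4 < 5 on the vertex set. Then K (dimension 3) consists of the simplices:

  0-simplices (5): [1], [2], [3], [4], [5]
  1-simplices (10): [1,2], [1,3], [1,4], [1,5], [2,3], [2,4], [2,5], [3,4], [3,5], [4,5]
  2-simplices (10): [1,2,3], [1,2,4], [1,2,5], [1,3,4], [1,3,5], [1,4,5], [2,3,4], [2,3,5], [2,4,5], [3,4,5]
  3-simplices (5): [1,2,3,4], [1,2,3,5], [1,2,4,5], [1,3,4,5], [2,3,4,5]

Hence C_0 ≅ Z^5, C_1 ≅ Z^10, C_2 ≅ Z^10, C_3 ≅ Z^5.

Boundary ∂_1: C_1 → C_0 maps an edge to its endpoints' difference, ∂[p,q] = q − p. For instance
  ∂[2,3] = [3] − [2].
The 5×10 boundary matrix has rank 4 and Smith normal form diag(1,1,1,1).

The boundary map ∂_2: C_2 → C_1 acts by ∂[p,q,r] = [q,r] − [p,r] + [p,q]. For instance
  ∂[1,3,4] = [3,4] − [1,4] + [1,3],
  ∂[1,2,3] = [2,3] − [1,3] + [1,2].
As a 10×10 matrix over Z this has rank 6, with invariant factors (1,1,1,1,1,1).

∂_3: C_3 → C_2 sends each 3-simplex σ to the alternating sum Σ_i (−1)^i (σ with its i-th vertex removed). For instance
  ∂[1,2,4,5] = [2,4,5] − [1,4,5] + [1,2,5] − [1,2,4],
  ∂[1,3,4,5] = [3,4,5] − [1,4,5] + [1,3,5] − [1,3,4].
This gives a 10×5 integer matrix of rank 4; reducing to Smith normal form yields diagonal entries (1,1,1,1).

Computing H_k = (kernel of ∂_k) / (image of ∂_{k+1}):

  H_0: rank C_0 − rank ∂_1 = 5 − 4 = 1, and the invariant factors of ∂_1 are all 1, so H_0 = Z.
  H_1: rank ker ∂_1 − rank ∂_2 = (10 − 4) − 6 = 0, and the invariant factors of ∂_2 are all 1, so H_1 = 0.
  H_2: rank ker ∂_2 − rank ∂_3 = (10 − 6) − 4 = 0, and the invariant factors of ∂_3 are all 1, so H_2 = 0.
  H_3: rank ker ∂_3 − rank ∂_4 = (5 − 4) − 0 = 1, and there is no ∂_4, so H_3 = Z.

H_0 = Z,  H_1 = 0,  H_2 = 0,  H_3 = Z.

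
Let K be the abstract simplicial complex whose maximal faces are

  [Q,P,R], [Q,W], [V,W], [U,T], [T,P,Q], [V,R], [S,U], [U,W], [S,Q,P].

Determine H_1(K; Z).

Order the vertices as P < Q < R < S < T < U < V < W. Listing each simplex with vertices in this order, K has dimension 2 with simplices:

  0-simplices (8): P, Q, R, S, T, U, V, W
  1-simplices (13): PQ, PR, PS, PT, QR, QS, QT, QW, RV, SU, TU, UW, VW
  2-simplices (3): PQR, PQS, PQT

Hence C_0 ≅ Z^8, C_1 ≅ Z^13, C_2 ≅ Z^3.

Boundary ∂_1: C_1 → C_0 maps an edge to its endpoints' difference, ∂[p,q] = q − p.
As a 8×13 matrix over Z this has rank 7, with invariant factors (1,1,1,1,1,1,1).

Boundary ∂_2: C_2 → C_1 acts by ∂[p,q,r] = [q,r] − [p,r] + [p,q]. For instance
  ∂PQT = QT − PT + PQ,
  ∂PQS = QS − PS + PQ.
The resulting 13×3 matrix has rank 3, and its Smith normal form has invariant factors (1,1,1).

Computing H_k = (kernel of ∂_k) / (image of ∂_{k+1}):

  H_1: rank ker ∂_1 − rank ∂_2 = (13 − 7) − 3 = 3, and the invariant factors of ∂_2 are all 1, so H_1 ≅ Z^3.

H_1 ≅ Z^3.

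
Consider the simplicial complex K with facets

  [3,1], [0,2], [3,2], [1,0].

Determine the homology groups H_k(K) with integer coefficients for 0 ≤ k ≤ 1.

We work with the vertex ordering 0 < 1 < 2 < 3. The simplices of K, each written with vertices in increasing order, are:

  0-simplices (4): [0], [1], [2], [3]
  1-simplices (4): [0,1], [0,2], [1,3], [2,3]

Hence C_0 ≅ Z^4, C_1 ≅ Z^4.

The boundary map ∂_1: C_1 → C_0 sends each edge [p,q] (with p < q) to q − p. For instance
  ∂[0,2] = [2] − [0].
The 4×4 boundary matrix has rank 3 and Smith normal form diag(1,1,1).

Computing H_k = (kernel of ∂_k) / (image of ∂_{k+1}):

  H_0: rank C_0 − rank ∂_1 = 4 − 3 = 1, and the invariant factors of ∂_1 are all 1, so H_0 ≅ Z.
  H_1: rank ker ∂_1 − rank ∂_2 = (4 − 3) − 0 = 1, and there is no ∂_2, so H_1 ≅ Z.

As a check, the Euler characteristic is 4 − 4 = 0, which agrees with 1 − 1 = 0.

H_0 ≅ Z,  H_1 ≅ Z.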